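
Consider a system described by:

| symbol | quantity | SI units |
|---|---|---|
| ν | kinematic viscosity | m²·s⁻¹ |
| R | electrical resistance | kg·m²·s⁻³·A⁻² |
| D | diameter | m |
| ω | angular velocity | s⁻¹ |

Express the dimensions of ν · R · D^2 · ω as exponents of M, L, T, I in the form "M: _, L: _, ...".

Collect each base-dimension exponent across the product:
  M: (0) + (1) + 2·(0) + (0) = 1
  L: (2) + (2) + 2·(1) + (0) = 6
  T: (-1) + (-3) + 2·(0) + (-1) = -5
  I: (0) + (-2) + 2·(0) + (0) = -2
So the dimensions are [M L⁶ T⁻⁵ I⁻²].

M: 1, L: 6, T: -5, I: -2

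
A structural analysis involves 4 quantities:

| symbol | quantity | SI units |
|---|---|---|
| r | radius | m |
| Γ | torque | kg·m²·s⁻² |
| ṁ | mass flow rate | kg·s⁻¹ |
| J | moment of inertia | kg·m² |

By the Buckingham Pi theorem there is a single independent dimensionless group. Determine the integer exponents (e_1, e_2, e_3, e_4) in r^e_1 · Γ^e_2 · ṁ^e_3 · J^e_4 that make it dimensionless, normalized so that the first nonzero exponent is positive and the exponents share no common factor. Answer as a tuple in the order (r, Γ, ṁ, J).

M: e_1·(0) + e_2·(1) + e_3·(1) + e_4·(1) = 0
L: e_1·(1) + e_2·(2) + e_3·(0) + e_4·(2) = 0
T: e_1·(0) + e_2·(-2) + e_3·(-1) + e_4·(0) = 0
Solving this homogeneous linear system for the smallest-integer solution (first nonzero entry positive) gives (4, -1, 2, -1).

(4, -1, 2, -1)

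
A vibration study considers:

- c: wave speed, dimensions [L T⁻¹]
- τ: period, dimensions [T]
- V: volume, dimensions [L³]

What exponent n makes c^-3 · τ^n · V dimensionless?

Balance the T exponent: (1)·n from τ, plus −3·(-1) + (0) = 3 from the rest, must sum to zero.
n + 3 = 0, so n = -3.

-3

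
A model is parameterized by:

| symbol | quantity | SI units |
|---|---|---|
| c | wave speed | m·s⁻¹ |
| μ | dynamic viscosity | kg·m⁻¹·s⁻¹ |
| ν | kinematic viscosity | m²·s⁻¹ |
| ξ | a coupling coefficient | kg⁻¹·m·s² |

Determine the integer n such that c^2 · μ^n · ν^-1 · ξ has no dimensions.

1

Balance the M exponent: (1)·n from μ, plus 2·(0) − (0) + (-1) = -1 from the rest, must sum to zero.
n − 1 = 0, so n = 1.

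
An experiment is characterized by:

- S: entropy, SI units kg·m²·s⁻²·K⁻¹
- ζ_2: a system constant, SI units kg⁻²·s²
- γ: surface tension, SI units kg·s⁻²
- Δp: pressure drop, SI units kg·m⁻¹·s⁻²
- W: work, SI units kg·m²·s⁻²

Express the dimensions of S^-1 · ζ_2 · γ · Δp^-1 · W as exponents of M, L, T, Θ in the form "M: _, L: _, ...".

Collect each base-dimension exponent across the product:
  M: −(1) + (-2) + (1) − (1) + (1) = -2
  L: −(2) + (0) + (0) − (-1) + (2) = 1
  T: −(-2) + (2) + (-2) − (-2) + (-2) = 2
  Θ: −(-1) + (0) + (0) − (0) + (0) = 1
So the dimensions are [M⁻² L T² Θ].

M: -2, L: 1, T: 2, Θ: 1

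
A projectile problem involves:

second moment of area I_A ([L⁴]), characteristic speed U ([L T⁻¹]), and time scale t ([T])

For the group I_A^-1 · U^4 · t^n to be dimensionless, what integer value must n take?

Balance the T exponent: (1)·n from t, plus −(0) + 4·(-1) = -4 from the rest, must sum to zero.
n − 4 = 0, so n = 4.

4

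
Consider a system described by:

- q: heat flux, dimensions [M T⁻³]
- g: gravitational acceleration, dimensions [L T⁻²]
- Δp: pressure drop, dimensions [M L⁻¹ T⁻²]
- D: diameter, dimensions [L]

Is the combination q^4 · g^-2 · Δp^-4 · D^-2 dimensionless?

Sum the exponent of each base dimension across the product:
  M: 4·[q]_M − 2·[g]_M − 4·[Δp]_M − 2·[D]_M = 4·(1) − 2·(0) − 4·(1) − 2·(0) = 0
  L: 4·[q]_L − 2·[g]_L − 4·[Δp]_L − 2·[D]_L = 4·(0) − 2·(1) − 4·(-1) − 2·(1) = 0
  T: 4·[q]_T − 2·[g]_T − 4·[Δp]_T − 2·[D]_T = 4·(-3) − 2·(-2) − 4·(-2) − 2·(0) = 0
All base exponents vanish — dimensionless.

yes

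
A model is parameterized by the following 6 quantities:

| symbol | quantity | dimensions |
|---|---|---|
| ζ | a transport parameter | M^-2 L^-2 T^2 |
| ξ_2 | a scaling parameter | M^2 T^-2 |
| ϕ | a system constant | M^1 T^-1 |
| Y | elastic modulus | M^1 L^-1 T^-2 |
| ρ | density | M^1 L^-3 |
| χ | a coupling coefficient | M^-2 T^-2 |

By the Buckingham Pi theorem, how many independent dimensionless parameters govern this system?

There are 6 variables and 3 base dimensions (M, L, T).
The dimension matrix has rank 3.
Independent dimensionless groups: 6 − 3 = 3.

3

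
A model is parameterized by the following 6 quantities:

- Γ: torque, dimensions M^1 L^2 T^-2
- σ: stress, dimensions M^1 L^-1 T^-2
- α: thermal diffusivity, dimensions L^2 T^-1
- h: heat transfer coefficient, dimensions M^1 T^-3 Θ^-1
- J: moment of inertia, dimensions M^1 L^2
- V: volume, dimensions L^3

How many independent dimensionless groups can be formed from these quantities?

There are 6 variables and 4 base dimensions (M, L, T, Θ).
The dimension matrix has rank 4.
Independent dimensionless groups: 6 − 4 = 2.

2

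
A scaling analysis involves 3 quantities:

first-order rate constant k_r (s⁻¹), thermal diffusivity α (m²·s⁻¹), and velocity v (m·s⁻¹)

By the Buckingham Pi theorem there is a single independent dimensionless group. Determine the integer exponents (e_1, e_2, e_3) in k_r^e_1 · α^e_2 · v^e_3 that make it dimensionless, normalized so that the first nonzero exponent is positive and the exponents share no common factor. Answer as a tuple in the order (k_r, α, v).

L: e_1·(0) + e_2·(2) + e_3·(1) = 0
T: e_1·(-1) + e_2·(-1) + e_3·(-1) = 0
Solving this homogeneous linear system for the smallest-integer solution (first nonzero entry positive) gives (1, 1, -2).

(1, 1, -2)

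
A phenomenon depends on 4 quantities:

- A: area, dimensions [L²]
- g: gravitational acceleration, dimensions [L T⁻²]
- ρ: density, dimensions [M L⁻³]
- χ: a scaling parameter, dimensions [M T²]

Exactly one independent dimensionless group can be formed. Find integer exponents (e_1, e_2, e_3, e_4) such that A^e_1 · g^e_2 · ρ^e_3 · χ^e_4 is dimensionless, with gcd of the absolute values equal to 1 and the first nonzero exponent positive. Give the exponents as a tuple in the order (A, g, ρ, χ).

(2, -1, 1, -1)

M: e_1·(0) + e_2·(0) + e_3·(1) + e_4·(1) = 0
L: e_1·(2) + e_2·(1) + e_3·(-3) + e_4·(0) = 0
T: e_1·(0) + e_2·(-2) + e_3·(0) + e_4·(2) = 0
Solving this homogeneous linear system for the smallest-integer solution (first nonzero entry positive) gives (2, -1, 1, -1).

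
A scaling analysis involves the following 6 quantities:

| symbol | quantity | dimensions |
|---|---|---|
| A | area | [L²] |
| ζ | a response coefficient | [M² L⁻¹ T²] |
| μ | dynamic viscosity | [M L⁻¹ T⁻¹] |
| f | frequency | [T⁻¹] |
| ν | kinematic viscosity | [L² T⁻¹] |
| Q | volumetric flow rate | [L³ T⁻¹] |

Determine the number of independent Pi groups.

3

There are 6 variables and 3 base dimensions (M, L, T).
The dimension matrix has rank 3.
Independent dimensionless groups: 6 − 3 = 3.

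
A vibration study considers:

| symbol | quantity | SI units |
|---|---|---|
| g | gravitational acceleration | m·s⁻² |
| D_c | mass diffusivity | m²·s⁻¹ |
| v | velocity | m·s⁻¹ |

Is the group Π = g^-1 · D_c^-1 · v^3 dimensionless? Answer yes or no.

yes

Sum the exponent of each base dimension across the product:
  L: −[g]_L − [D_c]_L + 3·[v]_L = −(1) − (2) + 3·(1) = 0
  T: −[g]_T − [D_c]_T + 3·[v]_T = −(-2) − (-1) + 3·(-1) = 0
All base exponents vanish — dimensionless.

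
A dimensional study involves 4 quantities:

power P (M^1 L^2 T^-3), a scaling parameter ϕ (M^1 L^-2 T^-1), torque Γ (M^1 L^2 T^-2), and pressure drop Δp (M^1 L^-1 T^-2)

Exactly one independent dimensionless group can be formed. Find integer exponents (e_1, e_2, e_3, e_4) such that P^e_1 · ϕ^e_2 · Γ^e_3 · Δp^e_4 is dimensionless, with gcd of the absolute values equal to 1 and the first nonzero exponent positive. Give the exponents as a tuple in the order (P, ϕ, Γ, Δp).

(3, 3, -2, -4)

M: e_1·(1) + e_2·(1) + e_3·(1) + e_4·(1) = 0
L: e_1·(2) + e_2·(-2) + e_3·(2) + e_4·(-1) = 0
T: e_1·(-3) + e_2·(-1) + e_3·(-2) + e_4·(-2) = 0
Solving this homogeneous linear system for the smallest-integer solution (first nonzero entry positive) gives (3, 3, -2, -4).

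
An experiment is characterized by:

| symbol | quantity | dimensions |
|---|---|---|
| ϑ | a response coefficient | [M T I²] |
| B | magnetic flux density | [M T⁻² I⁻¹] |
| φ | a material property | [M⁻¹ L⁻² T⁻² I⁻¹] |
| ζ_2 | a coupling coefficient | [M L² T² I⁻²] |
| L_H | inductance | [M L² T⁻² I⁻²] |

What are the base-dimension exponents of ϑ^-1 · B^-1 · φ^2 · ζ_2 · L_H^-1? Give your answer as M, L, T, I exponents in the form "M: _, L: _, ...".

Collect each base-dimension exponent across the product:
  M: −(1) − (1) + 2·(-1) + (1) − (1) = -4
  L: −(0) − (0) + 2·(-2) + (2) − (2) = -4
  T: −(1) − (-2) + 2·(-2) + (2) − (-2) = 1
  I: −(2) − (-1) + 2·(-1) + (-2) − (-2) = -3
So the dimensions are [M⁻⁴ L⁻⁴ T I⁻³].

M: -4, L: -4, T: 1, I: -3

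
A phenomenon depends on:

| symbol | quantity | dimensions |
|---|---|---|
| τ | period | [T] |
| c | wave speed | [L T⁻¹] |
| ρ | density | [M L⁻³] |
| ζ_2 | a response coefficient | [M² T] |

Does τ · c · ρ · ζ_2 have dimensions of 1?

Sum the exponent of each base dimension across the product:
  M: [τ]_M + [c]_M + [ρ]_M + [ζ_2]_M = (0) + (0) + (1) + (2) = 3
  L: [τ]_L + [c]_L + [ρ]_L + [ζ_2]_L = (0) + (1) + (-3) + (0) = -2
  T: [τ]_T + [c]_T + [ρ]_T + [ζ_2]_T = (1) + (-1) + (0) + (1) = 1
Net dimensions [M³ L⁻² T] ≠ [1] — not dimensionless.

no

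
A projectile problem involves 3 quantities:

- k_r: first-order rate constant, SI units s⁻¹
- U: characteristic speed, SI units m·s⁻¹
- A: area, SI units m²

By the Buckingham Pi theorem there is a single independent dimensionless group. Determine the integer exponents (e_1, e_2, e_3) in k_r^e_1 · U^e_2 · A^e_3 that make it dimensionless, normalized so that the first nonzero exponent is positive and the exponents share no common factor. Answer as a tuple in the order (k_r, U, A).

(2, -2, 1)

L: e_1·(0) + e_2·(1) + e_3·(2) = 0
T: e_1·(-1) + e_2·(-1) + e_3·(0) = 0
Solving this homogeneous linear system for the smallest-integer solution (first nonzero entry positive) gives (2, -2, 1).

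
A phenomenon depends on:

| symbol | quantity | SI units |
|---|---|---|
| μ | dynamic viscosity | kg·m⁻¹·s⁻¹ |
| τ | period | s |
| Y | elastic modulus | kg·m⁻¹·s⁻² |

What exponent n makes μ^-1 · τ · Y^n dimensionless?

Balance the M exponent: (1)·n from Y, plus −(1) + (0) = -1 from the rest, must sum to zero.
n − 1 = 0, so n = 1.

1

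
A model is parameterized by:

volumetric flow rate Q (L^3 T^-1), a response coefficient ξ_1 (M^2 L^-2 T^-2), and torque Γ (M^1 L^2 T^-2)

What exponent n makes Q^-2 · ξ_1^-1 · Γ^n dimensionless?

Balance the M exponent: (1)·n from Γ, plus −2·(0) − (2) = -2 from the rest, must sum to zero.
n − 2 = 0, so n = 2.

2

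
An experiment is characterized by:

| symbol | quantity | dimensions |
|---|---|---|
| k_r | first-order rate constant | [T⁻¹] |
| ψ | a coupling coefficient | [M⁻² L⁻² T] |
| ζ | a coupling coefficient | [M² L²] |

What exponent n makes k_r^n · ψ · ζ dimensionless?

Balance the T exponent: (-1)·n from k_r, plus (1) + (0) = 1 from the rest, must sum to zero.
−n + 1 = 0, so n = 1.

1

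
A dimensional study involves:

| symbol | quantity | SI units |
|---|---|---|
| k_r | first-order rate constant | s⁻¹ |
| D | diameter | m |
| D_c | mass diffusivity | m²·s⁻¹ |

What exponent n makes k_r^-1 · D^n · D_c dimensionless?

Balance the L exponent: (1)·n from D, plus −(0) + (2) = 2 from the rest, must sum to zero.
n + 2 = 0, so n = -2.

-2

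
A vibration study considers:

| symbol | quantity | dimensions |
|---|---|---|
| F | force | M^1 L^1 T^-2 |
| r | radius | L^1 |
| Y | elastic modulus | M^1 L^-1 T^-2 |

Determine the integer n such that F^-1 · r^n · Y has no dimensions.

Balance the L exponent: (1)·n from r, plus −(1) + (-1) = -2 from the rest, must sum to zero.
n − 2 = 0, so n = 2.

2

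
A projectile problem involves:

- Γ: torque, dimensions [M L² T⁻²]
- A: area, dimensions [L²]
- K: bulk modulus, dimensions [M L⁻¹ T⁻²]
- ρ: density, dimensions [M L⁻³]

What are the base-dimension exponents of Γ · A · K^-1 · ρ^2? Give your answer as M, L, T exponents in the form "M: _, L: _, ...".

Collect each base-dimension exponent across the product:
  M: (1) + (0) − (1) + 2·(1) = 2
  L: (2) + (2) − (-1) + 2·(-3) = -1
  T: (-2) + (0) − (-2) + 2·(0) = 0
So the dimensions are [M² L⁻¹].

M: 2, L: -1, T: 0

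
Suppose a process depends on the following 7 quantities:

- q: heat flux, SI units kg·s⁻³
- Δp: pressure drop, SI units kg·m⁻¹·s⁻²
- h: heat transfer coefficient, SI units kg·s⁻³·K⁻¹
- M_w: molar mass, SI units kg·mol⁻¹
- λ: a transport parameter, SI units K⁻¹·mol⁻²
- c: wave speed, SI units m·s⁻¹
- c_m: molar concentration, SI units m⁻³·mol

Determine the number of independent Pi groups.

There are 7 variables and 5 base dimensions (M, L, T, Θ, N).
The dimension matrix has rank 5.
Independent dimensionless groups: 7 − 5 = 2.

2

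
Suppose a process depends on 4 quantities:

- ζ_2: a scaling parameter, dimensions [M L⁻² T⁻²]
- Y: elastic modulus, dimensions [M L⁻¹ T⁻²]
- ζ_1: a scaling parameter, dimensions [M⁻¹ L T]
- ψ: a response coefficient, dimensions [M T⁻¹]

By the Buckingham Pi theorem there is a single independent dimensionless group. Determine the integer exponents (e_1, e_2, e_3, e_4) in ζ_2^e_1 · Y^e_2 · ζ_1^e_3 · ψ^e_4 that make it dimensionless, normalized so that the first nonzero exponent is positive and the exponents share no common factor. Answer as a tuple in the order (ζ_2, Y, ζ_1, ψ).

(1, -1, 1, 1)

M: e_1·(1) + e_2·(1) + e_3·(-1) + e_4·(1) = 0
L: e_1·(-2) + e_2·(-1) + e_3·(1) + e_4·(0) = 0
T: e_1·(-2) + e_2·(-2) + e_3·(1) + e_4·(-1) = 0
Solving this homogeneous linear system for the smallest-integer solution (first nonzero entry positive) gives (1, -1, 1, 1).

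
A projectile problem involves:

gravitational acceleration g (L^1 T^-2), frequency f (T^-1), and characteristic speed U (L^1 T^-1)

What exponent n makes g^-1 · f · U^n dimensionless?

1

Balance the L exponent: (1)·n from U, plus −(1) + (0) = -1 from the rest, must sum to zero.
n − 1 = 0, so n = 1.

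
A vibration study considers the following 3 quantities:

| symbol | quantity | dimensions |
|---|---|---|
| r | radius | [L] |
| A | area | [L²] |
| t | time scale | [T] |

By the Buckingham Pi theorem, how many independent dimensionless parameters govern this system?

There are 3 variables and 2 base dimensions (L, T).
The dimension matrix has rank 2.
Independent dimensionless groups: 3 − 2 = 1.

1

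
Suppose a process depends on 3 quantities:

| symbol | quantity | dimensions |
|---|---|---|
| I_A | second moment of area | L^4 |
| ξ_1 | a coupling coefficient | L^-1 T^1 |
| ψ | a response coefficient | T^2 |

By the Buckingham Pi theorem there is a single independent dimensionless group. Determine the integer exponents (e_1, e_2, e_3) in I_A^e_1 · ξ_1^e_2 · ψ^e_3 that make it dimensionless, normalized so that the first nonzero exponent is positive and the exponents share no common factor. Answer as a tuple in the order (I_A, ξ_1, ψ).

L: e_1·(4) + e_2·(-1) + e_3·(0) = 0
T: e_1·(0) + e_2·(1) + e_3·(2) = 0
Solving this homogeneous linear system for the smallest-integer solution (first nonzero entry positive) gives (1, 4, -2).

(1, 4, -2)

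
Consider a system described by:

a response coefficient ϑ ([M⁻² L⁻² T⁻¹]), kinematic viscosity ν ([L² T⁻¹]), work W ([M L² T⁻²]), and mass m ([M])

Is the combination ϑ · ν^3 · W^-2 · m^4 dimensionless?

Sum the exponent of each base dimension across the product:
  M: [ϑ]_M + 3·[ν]_M − 2·[W]_M + 4·[m]_M = (-2) + 3·(0) − 2·(1) + 4·(1) = 0
  L: [ϑ]_L + 3·[ν]_L − 2·[W]_L + 4·[m]_L = (-2) + 3·(2) − 2·(2) + 4·(0) = 0
  T: [ϑ]_T + 3·[ν]_T − 2·[W]_T + 4·[m]_T = (-1) + 3·(-1) − 2·(-2) + 4·(0) = 0
All base exponents vanish — dimensionless.

yes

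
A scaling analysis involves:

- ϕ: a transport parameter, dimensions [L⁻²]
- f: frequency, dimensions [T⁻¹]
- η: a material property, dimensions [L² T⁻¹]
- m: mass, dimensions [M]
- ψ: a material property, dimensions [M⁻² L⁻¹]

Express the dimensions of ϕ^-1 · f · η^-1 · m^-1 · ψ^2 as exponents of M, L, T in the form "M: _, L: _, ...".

M: -5, L: -2, T: 0

Collect each base-dimension exponent across the product:
  M: −(0) + (0) − (0) − (1) + 2·(-2) = -5
  L: −(-2) + (0) − (2) − (0) + 2·(-1) = -2
  T: −(0) + (-1) − (-1) − (0) + 2·(0) = 0
So the dimensions are [M⁻⁵ L⁻²].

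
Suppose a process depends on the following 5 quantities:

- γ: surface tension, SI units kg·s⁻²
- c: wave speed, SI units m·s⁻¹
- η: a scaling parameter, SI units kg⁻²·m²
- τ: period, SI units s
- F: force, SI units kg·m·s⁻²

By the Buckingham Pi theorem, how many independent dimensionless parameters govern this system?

2

There are 5 variables and 3 base dimensions (M, L, T).
The dimension matrix has rank 3.
Independent dimensionless groups: 5 − 3 = 2.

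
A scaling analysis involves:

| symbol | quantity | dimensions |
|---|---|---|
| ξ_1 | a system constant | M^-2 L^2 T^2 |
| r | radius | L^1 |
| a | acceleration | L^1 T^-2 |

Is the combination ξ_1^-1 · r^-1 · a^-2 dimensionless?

Sum the exponent of each base dimension across the product:
  M: −[ξ_1]_M − [r]_M − 2·[a]_M = −(-2) − (0) − 2·(0) = 2
  L: −[ξ_1]_L − [r]_L − 2·[a]_L = −(2) − (1) − 2·(1) = -5
  T: −[ξ_1]_T − [r]_T − 2·[a]_T = −(2) − (0) − 2·(-2) = 2
Net dimensions [M² L⁻⁵ T²] ≠ [1] — not dimensionless.

no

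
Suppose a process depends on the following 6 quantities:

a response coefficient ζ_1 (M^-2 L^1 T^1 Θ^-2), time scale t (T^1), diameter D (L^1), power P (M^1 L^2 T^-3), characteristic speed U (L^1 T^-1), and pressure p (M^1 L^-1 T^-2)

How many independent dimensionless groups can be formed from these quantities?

There are 6 variables and 4 base dimensions (M, L, T, Θ).
The dimension matrix has rank 4.
Independent dimensionless groups: 6 − 4 = 2.

2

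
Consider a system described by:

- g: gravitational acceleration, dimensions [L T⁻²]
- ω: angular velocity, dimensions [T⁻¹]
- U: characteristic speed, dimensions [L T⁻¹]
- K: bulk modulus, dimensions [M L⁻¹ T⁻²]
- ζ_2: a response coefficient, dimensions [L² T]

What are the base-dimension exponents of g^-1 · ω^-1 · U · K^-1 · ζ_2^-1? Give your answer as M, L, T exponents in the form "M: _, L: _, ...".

Collect each base-dimension exponent across the product:
  M: −(0) − (0) + (0) − (1) − (0) = -1
  L: −(1) − (0) + (1) − (-1) − (2) = -1
  T: −(-2) − (-1) + (-1) − (-2) − (1) = 3
So the dimensions are [M⁻¹ L⁻¹ T³].

M: -1, L: -1, T: 3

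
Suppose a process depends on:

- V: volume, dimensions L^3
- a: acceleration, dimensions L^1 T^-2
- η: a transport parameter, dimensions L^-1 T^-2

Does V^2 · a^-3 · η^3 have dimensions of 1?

Sum the exponent of each base dimension across the product:
  L: 2·[V]_L − 3·[a]_L + 3·[η]_L = 2·(3) − 3·(1) + 3·(-1) = 0
  T: 2·[V]_T − 3·[a]_T + 3·[η]_T = 2·(0) − 3·(-2) + 3·(-2) = 0
All base exponents vanish — dimensionless.

yes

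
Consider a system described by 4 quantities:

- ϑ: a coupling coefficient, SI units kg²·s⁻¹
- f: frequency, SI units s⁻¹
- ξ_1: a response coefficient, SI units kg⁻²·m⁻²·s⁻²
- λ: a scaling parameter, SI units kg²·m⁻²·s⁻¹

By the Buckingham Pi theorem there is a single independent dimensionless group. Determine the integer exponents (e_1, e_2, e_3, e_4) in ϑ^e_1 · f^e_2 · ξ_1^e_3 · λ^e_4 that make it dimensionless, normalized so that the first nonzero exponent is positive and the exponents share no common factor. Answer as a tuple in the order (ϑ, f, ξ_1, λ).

M: e_1·(2) + e_2·(0) + e_3·(-2) + e_4·(2) = 0
L: e_1·(0) + e_2·(0) + e_3·(-2) + e_4·(-2) = 0
T: e_1·(-1) + e_2·(-1) + e_3·(-2) + e_4·(-1) = 0
Solving this homogeneous linear system for the smallest-integer solution (first nonzero entry positive) gives (2, -3, 1, -1).

(2, -3, 1, -1)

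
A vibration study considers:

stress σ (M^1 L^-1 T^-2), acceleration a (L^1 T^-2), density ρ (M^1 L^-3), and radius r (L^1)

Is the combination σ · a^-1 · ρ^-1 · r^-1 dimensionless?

Sum the exponent of each base dimension across the product:
  M: [σ]_M − [a]_M − [ρ]_M − [r]_M = (1) − (0) − (1) − (0) = 0
  L: [σ]_L − [a]_L − [ρ]_L − [r]_L = (-1) − (1) − (-3) − (1) = 0
  T: [σ]_T − [a]_T − [ρ]_T − [r]_T = (-2) − (-2) − (0) − (0) = 0
All base exponents vanish — dimensionless.

yes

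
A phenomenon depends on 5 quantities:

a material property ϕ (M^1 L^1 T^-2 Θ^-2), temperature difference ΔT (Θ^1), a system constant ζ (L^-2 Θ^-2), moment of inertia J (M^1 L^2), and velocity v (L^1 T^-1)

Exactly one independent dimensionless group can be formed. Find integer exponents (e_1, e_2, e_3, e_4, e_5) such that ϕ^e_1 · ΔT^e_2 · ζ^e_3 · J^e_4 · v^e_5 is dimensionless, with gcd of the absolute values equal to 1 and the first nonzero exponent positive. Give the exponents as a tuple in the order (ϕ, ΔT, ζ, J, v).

M: e_1·(1) + e_2·(0) + e_3·(0) + e_4·(1) + e_5·(0) = 0
L: e_1·(1) + e_2·(0) + e_3·(-2) + e_4·(2) + e_5·(1) = 0
T: e_1·(-2) + e_2·(0) + e_3·(0) + e_4·(0) + e_5·(-1) = 0
Θ: e_1·(-2) + e_2·(1) + e_3·(-2) + e_4·(0) + e_5·(0) = 0
Solving this homogeneous linear system for the smallest-integer solution (first nonzero entry positive) gives (2, -2, -3, -2, -4).

(2, -2, -3, -2, -4)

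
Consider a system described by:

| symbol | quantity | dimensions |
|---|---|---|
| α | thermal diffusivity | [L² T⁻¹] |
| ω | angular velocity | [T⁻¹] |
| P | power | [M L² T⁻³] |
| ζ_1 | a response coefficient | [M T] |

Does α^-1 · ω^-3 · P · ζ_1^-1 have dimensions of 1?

Sum the exponent of each base dimension across the product:
  M: −[α]_M − 3·[ω]_M + [P]_M − [ζ_1]_M = −(0) − 3·(0) + (1) − (1) = 0
  L: −[α]_L − 3·[ω]_L + [P]_L − [ζ_1]_L = −(2) − 3·(0) + (2) − (0) = 0
  T: −[α]_T − 3·[ω]_T + [P]_T − [ζ_1]_T = −(-1) − 3·(-1) + (-3) − (1) = 0
All base exponents vanish — dimensionless.

yes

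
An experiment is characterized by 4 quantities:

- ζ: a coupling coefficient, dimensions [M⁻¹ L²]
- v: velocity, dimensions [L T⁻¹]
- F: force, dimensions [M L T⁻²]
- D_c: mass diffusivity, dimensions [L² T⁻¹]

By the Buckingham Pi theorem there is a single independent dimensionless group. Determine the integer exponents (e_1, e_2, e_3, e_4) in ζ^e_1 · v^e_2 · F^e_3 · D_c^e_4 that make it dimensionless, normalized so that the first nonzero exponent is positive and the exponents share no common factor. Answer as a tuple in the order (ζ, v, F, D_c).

M: e_1·(-1) + e_2·(0) + e_3·(1) + e_4·(0) = 0
L: e_1·(2) + e_2·(1) + e_3·(1) + e_4·(2) = 0
T: e_1·(0) + e_2·(-1) + e_3·(-2) + e_4·(-1) = 0
Solving this homogeneous linear system for the smallest-integer solution (first nonzero entry positive) gives (1, -1, 1, -1).

(1, -1, 1, -1)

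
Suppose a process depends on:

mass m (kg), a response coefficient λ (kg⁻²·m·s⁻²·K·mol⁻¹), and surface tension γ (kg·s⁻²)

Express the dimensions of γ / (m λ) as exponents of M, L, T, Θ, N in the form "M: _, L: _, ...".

M: 2, L: -1, T: 0, Θ: -1, N: 1

Collect each base-dimension exponent across the product:
  M: −(1) − (-2) + (1) = 2
  L: −(0) − (1) + (0) = -1
  T: −(0) − (-2) + (-2) = 0
  Θ: −(0) − (1) + (0) = -1
  N: −(0) − (-1) + (0) = 1
So the dimensions are [M² L⁻¹ Θ⁻¹ N].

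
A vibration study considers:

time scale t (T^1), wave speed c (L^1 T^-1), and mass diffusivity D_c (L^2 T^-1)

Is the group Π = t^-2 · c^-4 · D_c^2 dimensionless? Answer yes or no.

yes

Sum the exponent of each base dimension across the product:
  L: −2·[t]_L − 4·[c]_L + 2·[D_c]_L = −2·(0) − 4·(1) + 2·(2) = 0
  T: −2·[t]_T − 4·[c]_T + 2·[D_c]_T = −2·(1) − 4·(-1) + 2·(-1) = 0
All base exponents vanish — dimensionless.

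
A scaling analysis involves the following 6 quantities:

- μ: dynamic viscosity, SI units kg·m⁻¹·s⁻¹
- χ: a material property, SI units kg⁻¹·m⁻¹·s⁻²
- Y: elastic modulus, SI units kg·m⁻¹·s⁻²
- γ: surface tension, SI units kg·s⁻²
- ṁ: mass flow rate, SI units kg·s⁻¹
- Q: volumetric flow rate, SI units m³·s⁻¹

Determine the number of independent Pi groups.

3

There are 6 variables and 3 base dimensions (M, L, T).
The dimension matrix has rank 3.
Independent dimensionless groups: 6 − 3 = 3.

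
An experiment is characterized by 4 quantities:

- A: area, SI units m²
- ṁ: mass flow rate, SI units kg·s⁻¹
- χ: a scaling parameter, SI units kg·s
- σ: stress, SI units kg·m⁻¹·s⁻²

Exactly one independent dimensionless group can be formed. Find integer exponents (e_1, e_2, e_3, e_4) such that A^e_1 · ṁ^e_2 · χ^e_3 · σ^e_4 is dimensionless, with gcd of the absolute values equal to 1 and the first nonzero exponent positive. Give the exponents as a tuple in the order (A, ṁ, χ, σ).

M: e_1·(0) + e_2·(1) + e_3·(1) + e_4·(1) = 0
L: e_1·(2) + e_2·(0) + e_3·(0) + e_4·(-1) = 0
T: e_1·(0) + e_2·(-1) + e_3·(1) + e_4·(-2) = 0
Solving this homogeneous linear system for the smallest-integer solution (first nonzero entry positive) gives (1, -3, 1, 2).

(1, -3, 1, 2)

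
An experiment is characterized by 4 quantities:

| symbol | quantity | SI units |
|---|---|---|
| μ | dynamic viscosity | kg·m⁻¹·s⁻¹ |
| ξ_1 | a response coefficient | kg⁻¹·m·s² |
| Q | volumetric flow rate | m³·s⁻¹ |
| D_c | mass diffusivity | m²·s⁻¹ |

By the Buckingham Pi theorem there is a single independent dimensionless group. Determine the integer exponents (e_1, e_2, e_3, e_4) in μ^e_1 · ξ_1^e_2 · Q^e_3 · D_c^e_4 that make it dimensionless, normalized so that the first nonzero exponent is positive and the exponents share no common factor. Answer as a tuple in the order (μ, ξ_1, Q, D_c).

(1, 1, -2, 3)

M: e_1·(1) + e_2·(-1) + e_3·(0) + e_4·(0) = 0
L: e_1·(-1) + e_2·(1) + e_3·(3) + e_4·(2) = 0
T: e_1·(-1) + e_2·(2) + e_3·(-1) + e_4·(-1) = 0
Solving this homogeneous linear system for the smallest-integer solution (first nonzero entry positive) gives (1, 1, -2, 3).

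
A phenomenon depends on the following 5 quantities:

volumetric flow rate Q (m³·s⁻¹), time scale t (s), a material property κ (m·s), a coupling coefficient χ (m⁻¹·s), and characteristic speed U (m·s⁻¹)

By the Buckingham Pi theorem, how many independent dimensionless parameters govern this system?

There are 5 variables and 2 base dimensions (L, T).
The dimension matrix has rank 2.
Independent dimensionless groups: 5 − 2 = 3.

3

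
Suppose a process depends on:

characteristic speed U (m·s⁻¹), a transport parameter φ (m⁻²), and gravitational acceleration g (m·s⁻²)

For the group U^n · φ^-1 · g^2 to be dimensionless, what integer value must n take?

-4

Balance the L exponent: (1)·n from U, plus −(-2) + 2·(1) = 4 from the rest, must sum to zero.
n + 4 = 0, so n = -4.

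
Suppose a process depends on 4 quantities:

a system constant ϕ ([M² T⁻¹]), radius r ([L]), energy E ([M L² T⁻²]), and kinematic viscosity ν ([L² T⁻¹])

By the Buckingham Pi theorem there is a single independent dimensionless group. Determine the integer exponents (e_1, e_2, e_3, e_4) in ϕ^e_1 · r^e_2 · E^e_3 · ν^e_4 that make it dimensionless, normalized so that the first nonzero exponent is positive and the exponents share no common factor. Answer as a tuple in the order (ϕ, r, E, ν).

M: e_1·(2) + e_2·(0) + e_3·(1) + e_4·(0) = 0
L: e_1·(0) + e_2·(1) + e_3·(2) + e_4·(2) = 0
T: e_1·(-1) + e_2·(0) + e_3·(-2) + e_4·(-1) = 0
Solving this homogeneous linear system for the smallest-integer solution (first nonzero entry positive) gives (1, -2, -2, 3).

(1, -2, -2, 3)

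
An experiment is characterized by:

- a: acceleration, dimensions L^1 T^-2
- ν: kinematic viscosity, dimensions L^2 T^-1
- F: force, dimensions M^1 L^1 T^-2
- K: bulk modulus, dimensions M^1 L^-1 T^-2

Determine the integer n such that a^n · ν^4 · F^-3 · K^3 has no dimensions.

Balance the L exponent: (1)·n from a, plus 4·(2) − 3·(1) + 3·(-1) = 2 from the rest, must sum to zero.
n + 2 = 0, so n = -2.

-2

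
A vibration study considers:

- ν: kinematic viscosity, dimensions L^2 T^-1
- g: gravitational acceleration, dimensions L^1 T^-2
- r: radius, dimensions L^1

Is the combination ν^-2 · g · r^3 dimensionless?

yes

Sum the exponent of each base dimension across the product:
  L: −2·[ν]_L + [g]_L + 3·[r]_L = −2·(2) + (1) + 3·(1) = 0
  T: −2·[ν]_T + [g]_T + 3·[r]_T = −2·(-1) + (-2) + 3·(0) = 0
All base exponents vanish — dimensionless.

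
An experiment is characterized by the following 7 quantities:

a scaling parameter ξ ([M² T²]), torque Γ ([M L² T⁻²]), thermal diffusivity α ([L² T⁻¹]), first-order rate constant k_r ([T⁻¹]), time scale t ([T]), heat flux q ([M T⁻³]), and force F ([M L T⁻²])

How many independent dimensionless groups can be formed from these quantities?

4

There are 7 variables and 3 base dimensions (M, L, T).
The dimension matrix has rank 3.
Independent dimensionless groups: 7 − 3 = 4.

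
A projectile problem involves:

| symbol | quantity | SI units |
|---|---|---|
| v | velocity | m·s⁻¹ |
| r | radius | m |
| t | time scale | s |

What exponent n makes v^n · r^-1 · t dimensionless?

Balance the L exponent: (1)·n from v, plus −(1) + (0) = -1 from the rest, must sum to zero.
n − 1 = 0, so n = 1.

1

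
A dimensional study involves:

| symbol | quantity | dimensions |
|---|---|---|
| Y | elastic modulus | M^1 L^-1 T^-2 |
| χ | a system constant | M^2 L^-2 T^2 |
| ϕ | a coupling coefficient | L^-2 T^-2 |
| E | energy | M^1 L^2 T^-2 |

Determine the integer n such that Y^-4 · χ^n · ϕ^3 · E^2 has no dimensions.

1

Balance the M exponent: (2)·n from χ, plus −4·(1) + 3·(0) + 2·(1) = -2 from the rest, must sum to zero.
2n − 2 = 0, so n = 1.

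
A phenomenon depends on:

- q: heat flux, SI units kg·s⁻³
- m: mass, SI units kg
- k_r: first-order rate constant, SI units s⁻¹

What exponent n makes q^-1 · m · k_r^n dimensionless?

Balance the T exponent: (-1)·n from k_r, plus −(-3) + (0) = 3 from the rest, must sum to zero.
−n + 3 = 0, so n = 3.

3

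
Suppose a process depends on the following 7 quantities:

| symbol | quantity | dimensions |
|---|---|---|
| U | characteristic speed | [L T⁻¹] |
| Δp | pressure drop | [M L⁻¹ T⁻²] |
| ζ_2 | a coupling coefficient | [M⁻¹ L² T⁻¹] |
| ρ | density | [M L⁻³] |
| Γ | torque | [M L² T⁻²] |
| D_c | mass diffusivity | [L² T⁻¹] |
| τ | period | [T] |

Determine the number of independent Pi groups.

4

There are 7 variables and 3 base dimensions (M, L, T).
The dimension matrix has rank 3.
Independent dimensionless groups: 7 − 3 = 4.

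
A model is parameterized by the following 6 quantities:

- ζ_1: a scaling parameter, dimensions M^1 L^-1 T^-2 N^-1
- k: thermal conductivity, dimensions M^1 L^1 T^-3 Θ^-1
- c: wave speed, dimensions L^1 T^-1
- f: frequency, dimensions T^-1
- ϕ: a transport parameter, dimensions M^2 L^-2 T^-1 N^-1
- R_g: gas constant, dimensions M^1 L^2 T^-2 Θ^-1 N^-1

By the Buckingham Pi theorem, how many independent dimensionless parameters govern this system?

1

There are 6 variables and 5 base dimensions (M, L, T, Θ, N).
The dimension matrix has rank 5.
Independent dimensionless groups: 6 − 5 = 1.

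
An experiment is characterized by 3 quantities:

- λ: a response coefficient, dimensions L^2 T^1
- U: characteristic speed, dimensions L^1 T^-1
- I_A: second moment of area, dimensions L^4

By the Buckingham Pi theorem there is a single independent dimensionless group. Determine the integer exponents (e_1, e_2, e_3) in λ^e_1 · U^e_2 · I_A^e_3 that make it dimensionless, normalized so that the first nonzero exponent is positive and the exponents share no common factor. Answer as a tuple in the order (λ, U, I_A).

(4, 4, -3)

L: e_1·(2) + e_2·(1) + e_3·(4) = 0
T: e_1·(1) + e_2·(-1) + e_3·(0) = 0
Solving this homogeneous linear system for the smallest-integer solution (first nonzero entry positive) gives (4, 4, -3).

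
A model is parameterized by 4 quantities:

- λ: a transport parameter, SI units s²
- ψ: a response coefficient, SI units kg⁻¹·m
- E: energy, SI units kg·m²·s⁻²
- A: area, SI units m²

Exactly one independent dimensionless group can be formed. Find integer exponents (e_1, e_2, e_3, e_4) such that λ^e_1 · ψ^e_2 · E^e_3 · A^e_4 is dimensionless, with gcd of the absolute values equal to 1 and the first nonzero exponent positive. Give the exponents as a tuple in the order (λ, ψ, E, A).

(2, 2, 2, -3)

M: e_1·(0) + e_2·(-1) + e_3·(1) + e_4·(0) = 0
L: e_1·(0) + e_2·(1) + e_3·(2) + e_4·(2) = 0
T: e_1·(2) + e_2·(0) + e_3·(-2) + e_4·(0) = 0
Solving this homogeneous linear system for the smallest-integer solution (first nonzero entry positive) gives (2, 2, 2, -3).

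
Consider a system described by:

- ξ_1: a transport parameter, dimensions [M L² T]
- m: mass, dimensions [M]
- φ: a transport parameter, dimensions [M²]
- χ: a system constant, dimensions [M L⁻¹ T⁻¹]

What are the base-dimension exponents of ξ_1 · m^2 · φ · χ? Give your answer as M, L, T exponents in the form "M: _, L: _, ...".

Collect each base-dimension exponent across the product:
  M: (1) + 2·(1) + (2) + (1) = 6
  L: (2) + 2·(0) + (0) + (-1) = 1
  T: (1) + 2·(0) + (0) + (-1) = 0
So the dimensions are [M⁶ L].

M: 6, L: 1, T: 0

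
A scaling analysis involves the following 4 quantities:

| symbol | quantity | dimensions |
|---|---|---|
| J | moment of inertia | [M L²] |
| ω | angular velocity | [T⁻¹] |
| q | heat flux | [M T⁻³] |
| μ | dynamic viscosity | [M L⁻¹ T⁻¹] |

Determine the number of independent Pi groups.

There are 4 variables and 3 base dimensions (M, L, T).
The dimension matrix has rank 3.
Independent dimensionless groups: 4 − 3 = 1.

1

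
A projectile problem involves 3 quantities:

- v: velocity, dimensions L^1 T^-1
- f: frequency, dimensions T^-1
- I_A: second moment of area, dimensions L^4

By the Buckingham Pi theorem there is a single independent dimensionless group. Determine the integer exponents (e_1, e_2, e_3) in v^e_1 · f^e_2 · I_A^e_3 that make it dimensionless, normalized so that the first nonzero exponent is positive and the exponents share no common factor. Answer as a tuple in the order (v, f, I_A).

L: e_1·(1) + e_2·(0) + e_3·(4) = 0
T: e_1·(-1) + e_2·(-1) + e_3·(0) = 0
Solving this homogeneous linear system for the smallest-integer solution (first nonzero entry positive) gives (4, -4, -1).

(4, -4, -1)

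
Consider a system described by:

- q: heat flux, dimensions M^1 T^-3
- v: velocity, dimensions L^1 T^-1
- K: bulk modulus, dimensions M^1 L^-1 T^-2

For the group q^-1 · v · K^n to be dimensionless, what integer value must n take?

1

Balance the M exponent: (1)·n from K, plus −(1) + (0) = -1 from the rest, must sum to zero.
n − 1 = 0, so n = 1.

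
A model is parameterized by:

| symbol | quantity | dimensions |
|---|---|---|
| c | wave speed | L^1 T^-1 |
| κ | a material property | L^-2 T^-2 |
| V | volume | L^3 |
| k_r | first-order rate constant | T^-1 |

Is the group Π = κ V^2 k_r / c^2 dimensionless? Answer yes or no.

no

Sum the exponent of each base dimension across the product:
  L: −2·[c]_L + [κ]_L + 2·[V]_L + [k_r]_L = −2·(1) + (-2) + 2·(3) + (0) = 2
  T: −2·[c]_T + [κ]_T + 2·[V]_T + [k_r]_T = −2·(-1) + (-2) + 2·(0) + (-1) = -1
Net dimensions [L² T⁻¹] ≠ [1] — not dimensionless.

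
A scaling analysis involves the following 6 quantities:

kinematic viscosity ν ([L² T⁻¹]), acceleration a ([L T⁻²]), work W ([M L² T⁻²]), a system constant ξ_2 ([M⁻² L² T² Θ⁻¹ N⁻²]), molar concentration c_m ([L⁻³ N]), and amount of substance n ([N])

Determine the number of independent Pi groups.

There are 6 variables and 5 base dimensions (M, L, T, Θ, N).
The dimension matrix has rank 5.
Independent dimensionless groups: 6 − 5 = 1.

1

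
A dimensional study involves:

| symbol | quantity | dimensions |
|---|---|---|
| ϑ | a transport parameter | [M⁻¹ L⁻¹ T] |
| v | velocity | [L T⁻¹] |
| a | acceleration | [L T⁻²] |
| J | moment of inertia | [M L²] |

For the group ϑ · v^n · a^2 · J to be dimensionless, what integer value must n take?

Balance the L exponent: (1)·n from v, plus (-1) + 2·(1) + (2) = 3 from the rest, must sum to zero.
n + 3 = 0, so n = -3.

-3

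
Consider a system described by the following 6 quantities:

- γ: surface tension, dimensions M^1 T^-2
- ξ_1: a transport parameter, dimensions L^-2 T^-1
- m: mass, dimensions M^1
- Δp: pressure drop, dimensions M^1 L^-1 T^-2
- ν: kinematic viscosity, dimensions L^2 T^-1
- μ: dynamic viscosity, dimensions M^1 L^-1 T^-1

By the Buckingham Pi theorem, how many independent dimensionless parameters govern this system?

3

There are 6 variables and 3 base dimensions (M, L, T).
The dimension matrix has rank 3.
Independent dimensionless groups: 6 − 3 = 3.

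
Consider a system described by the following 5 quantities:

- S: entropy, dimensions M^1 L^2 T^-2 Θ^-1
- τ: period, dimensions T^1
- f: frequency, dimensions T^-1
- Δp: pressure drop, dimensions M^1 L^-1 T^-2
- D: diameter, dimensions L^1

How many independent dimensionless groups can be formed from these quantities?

1

There are 5 variables and 4 base dimensions (M, L, T, Θ).
The dimension matrix has rank 4.
Independent dimensionless groups: 5 − 4 = 1.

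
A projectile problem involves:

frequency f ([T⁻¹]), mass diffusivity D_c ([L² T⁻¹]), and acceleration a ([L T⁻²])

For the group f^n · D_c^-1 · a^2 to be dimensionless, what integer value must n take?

Balance the T exponent: (-1)·n from f, plus −(-1) + 2·(-2) = -3 from the rest, must sum to zero.
−n − 3 = 0, so n = -3.

-3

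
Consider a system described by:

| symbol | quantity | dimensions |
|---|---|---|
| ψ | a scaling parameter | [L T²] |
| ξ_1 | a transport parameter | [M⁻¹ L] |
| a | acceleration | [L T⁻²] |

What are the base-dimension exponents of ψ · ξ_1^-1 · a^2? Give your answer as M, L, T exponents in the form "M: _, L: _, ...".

Collect each base-dimension exponent across the product:
  M: (0) − (-1) + 2·(0) = 1
  L: (1) − (1) + 2·(1) = 2
  T: (2) − (0) + 2·(-2) = -2
So the dimensions are [M L² T⁻²].

M: 1, L: 2, T: -2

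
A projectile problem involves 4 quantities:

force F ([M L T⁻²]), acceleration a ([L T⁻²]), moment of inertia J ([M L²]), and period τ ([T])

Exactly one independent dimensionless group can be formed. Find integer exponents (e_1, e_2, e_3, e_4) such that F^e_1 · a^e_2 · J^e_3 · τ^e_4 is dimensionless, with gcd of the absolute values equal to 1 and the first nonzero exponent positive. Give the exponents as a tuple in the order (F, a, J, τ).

(1, 1, -1, 4)

M: e_1·(1) + e_2·(0) + e_3·(1) + e_4·(0) = 0
L: e_1·(1) + e_2·(1) + e_3·(2) + e_4·(0) = 0
T: e_1·(-2) + e_2·(-2) + e_3·(0) + e_4·(1) = 0
Solving this homogeneous linear system for the smallest-integer solution (first nonzero entry positive) gives (1, 1, -1, 4).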